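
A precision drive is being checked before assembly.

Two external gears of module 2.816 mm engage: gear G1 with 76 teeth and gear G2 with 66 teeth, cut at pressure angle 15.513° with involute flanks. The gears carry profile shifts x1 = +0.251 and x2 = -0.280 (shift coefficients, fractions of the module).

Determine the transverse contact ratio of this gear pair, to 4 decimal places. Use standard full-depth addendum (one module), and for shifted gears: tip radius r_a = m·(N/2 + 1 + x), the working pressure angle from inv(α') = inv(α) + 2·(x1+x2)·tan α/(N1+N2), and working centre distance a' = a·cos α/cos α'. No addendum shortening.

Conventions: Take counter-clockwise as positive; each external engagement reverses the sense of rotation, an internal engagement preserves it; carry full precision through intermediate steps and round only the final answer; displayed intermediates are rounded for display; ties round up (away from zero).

2.1412

topology: single-mesh involute geometry — m = 2.816, 76T/66T pair
base radii: r_b1 = 103.109677, r_b2 = 89.542614
tip radii: r_a1 = 110.530816, r_a2 = 94.955520
inv(α') = inv(15.513°) + 2·(+0.251-0.280)·tan α/(76+66) = 0.00670260  ⇒  α' = 15.42820°
a' = a·cos α / cos α' = 199.9360·cos 15.513°/cos 15.42820° = 199.854118
action lengths: √(r_a1²−r_b1²) = 39.817784, √(r_a2²−r_b2²) = 31.601758
base pitch p_b = π·m·cos α = 8.524437
CR = (39.817784 + 31.601758 − 199.854118·sin 15.42820°)/8.524437 = 2.141165
contact ratio ≈ 2.1412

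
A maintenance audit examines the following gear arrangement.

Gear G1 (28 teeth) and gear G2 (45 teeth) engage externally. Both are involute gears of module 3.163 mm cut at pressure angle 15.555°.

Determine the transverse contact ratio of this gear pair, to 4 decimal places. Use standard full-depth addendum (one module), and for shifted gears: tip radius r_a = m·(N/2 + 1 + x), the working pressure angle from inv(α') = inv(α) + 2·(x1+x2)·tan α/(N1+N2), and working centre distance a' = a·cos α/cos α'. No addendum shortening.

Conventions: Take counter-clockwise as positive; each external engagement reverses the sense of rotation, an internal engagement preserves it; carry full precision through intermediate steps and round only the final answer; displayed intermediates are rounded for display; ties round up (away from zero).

1.9344

class = single-mesh tooth geometry [involute pair 28T × 45T, m = 3.163]
base radii: r_b1 = 42.660104, r_b2 = 68.560882
tip radii: r_a1 = 47.445000, r_a2 = 74.330500
no profile shift: α' = α, a' = a
action lengths: √(r_a1²−r_b1²) = 20.763996, √(r_a2²−r_b2²) = 28.712866
base pitch p_b = π·m·cos α = 9.572905
CR = (20.763996 + 28.712866 − 115.449500·sin 15.55500°)/9.572905 = 1.934371
contact ratio ≈ 1.9344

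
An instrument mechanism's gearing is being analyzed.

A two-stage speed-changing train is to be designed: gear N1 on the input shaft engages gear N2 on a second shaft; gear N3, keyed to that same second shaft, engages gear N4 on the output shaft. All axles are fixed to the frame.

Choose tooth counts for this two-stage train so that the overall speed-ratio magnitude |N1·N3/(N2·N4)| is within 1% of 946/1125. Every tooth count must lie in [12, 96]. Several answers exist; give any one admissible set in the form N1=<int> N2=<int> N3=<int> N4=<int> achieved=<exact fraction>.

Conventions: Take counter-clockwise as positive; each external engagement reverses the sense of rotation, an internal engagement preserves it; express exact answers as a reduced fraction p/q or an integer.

class = fixed-axis compound train [2-stage, 946/1125 wanted]
target = 946/1125 in lowest terms: an exact hit needs N1·N3 = k·946 and N2·N4 = k·1125 for one integer k, every count in [12, 96]; additionally prefer no 1:1 stage (N1 ≠ N2, N3 ≠ N4)
k = 1: N1·N3 = 946 = 22·43, N2·N4 = 1125 = 15·75
achieved = 22·43/(15·75) = 946/1125; |achieved − target| = 0 ≤ 473/56250 ✓

N1=22 N2=15 N3=43 N4=75 achieved=946/1125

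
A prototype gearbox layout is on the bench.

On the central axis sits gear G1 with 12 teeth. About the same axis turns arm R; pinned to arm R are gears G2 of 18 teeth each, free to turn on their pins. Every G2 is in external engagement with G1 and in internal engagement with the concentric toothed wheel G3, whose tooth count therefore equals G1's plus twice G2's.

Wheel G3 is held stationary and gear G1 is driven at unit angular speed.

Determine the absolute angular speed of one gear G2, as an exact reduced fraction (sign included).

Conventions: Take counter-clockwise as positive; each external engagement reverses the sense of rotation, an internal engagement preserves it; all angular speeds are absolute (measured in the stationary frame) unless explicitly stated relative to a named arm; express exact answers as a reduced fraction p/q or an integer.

-1/3

recognized (axles ride arm R): planetary set, 12/18/48 teeth
ring teeth: 12 + 2·18 = 48
12(ω_sun−ω_arm) = −48(ω_ring−ω_arm),  ω_ring = 0, ω_sun = 1
12(1−ω_arm) = −48(0−ω_arm)  ⇒  60·ω_arm = 12  ⇒  ω_arm = 1/5
sun–planet mesh: 12·(1−1/5) = −18·(ω_p−ω_arm)  ⇒  ω_p−ω_arm = -8/15
ω_p = 1/5 − 8/15 = -1/3
exact speed ratio = -1/3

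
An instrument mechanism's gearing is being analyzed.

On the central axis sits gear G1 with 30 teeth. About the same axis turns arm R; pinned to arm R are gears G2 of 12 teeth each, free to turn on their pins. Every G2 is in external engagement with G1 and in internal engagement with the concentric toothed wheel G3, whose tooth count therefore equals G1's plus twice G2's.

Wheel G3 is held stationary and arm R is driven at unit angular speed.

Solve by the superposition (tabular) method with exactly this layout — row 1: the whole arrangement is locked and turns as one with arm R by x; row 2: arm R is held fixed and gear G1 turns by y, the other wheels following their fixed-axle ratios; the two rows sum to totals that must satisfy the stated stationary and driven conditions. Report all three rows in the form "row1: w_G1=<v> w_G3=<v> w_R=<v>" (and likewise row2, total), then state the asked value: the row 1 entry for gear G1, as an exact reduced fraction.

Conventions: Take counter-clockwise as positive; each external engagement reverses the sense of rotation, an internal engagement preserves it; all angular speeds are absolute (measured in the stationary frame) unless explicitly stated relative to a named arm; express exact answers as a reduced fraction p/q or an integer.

row1: w_G1=1 w_G3=1 w_R=1
row2: w_G1=9/5 w_G3=-1 w_R=0
total: w_G1=14/5 w_G3=0 w_R=1
asked value: 1

class = planetary set [G3 = 30+2·12 = 54; Willis about the carrier]
row 1: whole set turns with the arm by x
superposition row 2 [arm held]: sun y, ring −(30/54)·y, arm 0
boundary: total ω_ring = x − (30/54)·y = 0 and total ω_arm = x = 1  ⇒  y = 9/5, x = 1
row 2 ring = −(30/54)·9/5 = -1
totals (row 1 + row 2): sun 1 + 9/5 = 14/5, ring 1 + (-1) = 0, arm 1 + 0 = 1
asked cell (row1, sun) = 1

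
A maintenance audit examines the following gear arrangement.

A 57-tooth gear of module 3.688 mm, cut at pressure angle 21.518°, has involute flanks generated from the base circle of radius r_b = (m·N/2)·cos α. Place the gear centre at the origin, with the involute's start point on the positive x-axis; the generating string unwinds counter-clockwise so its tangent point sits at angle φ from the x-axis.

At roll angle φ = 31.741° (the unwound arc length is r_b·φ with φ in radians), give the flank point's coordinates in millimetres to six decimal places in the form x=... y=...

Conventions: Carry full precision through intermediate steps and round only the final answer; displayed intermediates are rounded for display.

x=111.655122 y=5.373350

recognized (one wheel, involute flank): single-mesh tooth geometry, m = 3.688, N = 57
pitch radius r_p = m·N/2 = 3.688·57/2 = 105.108000
base radius r_b = r_p·cos α = 105.108000·cos 21.518° = 97.782223
roll angle φ = 31.741° = 0.55398496 rad
x = r_b·(cos φ + φ·sin φ) = 111.655122
y = r_b·(sin φ − φ·cos φ) = 5.373350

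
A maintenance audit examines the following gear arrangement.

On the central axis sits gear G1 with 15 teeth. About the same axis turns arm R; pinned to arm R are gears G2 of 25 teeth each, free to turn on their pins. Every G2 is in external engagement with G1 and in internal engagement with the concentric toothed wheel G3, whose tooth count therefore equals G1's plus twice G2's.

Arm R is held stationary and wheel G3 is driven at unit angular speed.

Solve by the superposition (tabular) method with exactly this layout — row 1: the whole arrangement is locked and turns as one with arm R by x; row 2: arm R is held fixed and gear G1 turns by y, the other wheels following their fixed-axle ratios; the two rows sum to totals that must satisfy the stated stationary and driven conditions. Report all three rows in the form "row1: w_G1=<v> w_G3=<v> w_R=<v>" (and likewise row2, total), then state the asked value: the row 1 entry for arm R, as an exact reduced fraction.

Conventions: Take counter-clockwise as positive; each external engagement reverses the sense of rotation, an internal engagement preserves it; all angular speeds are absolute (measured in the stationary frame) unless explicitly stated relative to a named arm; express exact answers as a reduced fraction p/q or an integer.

topology: planetary set — G1 15T / G2 25T / G3 65T, arm = carrier (Willis)
row 1 — lock + rotate with arm: ω_sun = ω_ring = ω_arm = x
row 2 — arm fixed, fixed-axis ratios: sun y, ring −(15/65)·y, arm 0
boundary: total ω_arm = x = 0 and total ω_ring = x − (15/65)·y = 1  ⇒  y = -13/3, x = 0
row 2 ring = −(15/65)·(-13/3) = 1
totals (row 1 + row 2): sun 0 + (-13/3) = -13/3, ring 0 + 1 = 1, arm 0 + 0 = 0
asked cell (row1, arm) = 0

row1: w_G1=0 w_G3=0 w_R=0
row2: w_G1=-13/3 w_G3=1 w_R=0
total: w_G1=-13/3 w_G3=1 w_R=0
asked value: 0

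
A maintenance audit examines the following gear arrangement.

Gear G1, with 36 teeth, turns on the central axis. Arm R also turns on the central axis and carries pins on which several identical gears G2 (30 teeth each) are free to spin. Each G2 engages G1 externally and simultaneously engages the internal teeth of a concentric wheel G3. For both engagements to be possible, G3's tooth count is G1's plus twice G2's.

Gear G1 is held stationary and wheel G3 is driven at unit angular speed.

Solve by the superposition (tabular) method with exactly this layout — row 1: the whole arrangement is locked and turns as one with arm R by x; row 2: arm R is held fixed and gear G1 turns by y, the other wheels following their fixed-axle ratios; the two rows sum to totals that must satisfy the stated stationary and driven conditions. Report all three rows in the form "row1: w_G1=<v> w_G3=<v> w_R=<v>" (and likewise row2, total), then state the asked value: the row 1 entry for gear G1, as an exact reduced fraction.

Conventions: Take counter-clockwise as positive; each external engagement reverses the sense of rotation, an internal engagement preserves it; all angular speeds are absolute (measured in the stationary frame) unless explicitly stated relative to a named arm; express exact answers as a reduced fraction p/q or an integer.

row1: w_G1=8/11 w_G3=8/11 w_R=8/11
row2: w_G1=-8/11 w_G3=3/11 w_R=0
total: w_G1=0 w_G3=1 w_R=8/11
asked value: 8/11

recognized (axles ride arm R): planetary set, 36/30/96 teeth
superposition row 1 [locked train]: every member turns x
row 2 (arm held, sun turns y): ω_ring = −(36/96)·y, ω_arm = 0
boundary: total ω_sun = x + y = 0 and total ω_ring = x − (36/96)·y = 1  ⇒  y = -8/11, x = 8/11
row 2 ring = −(36/96)·(-8/11) = 3/11
totals (row 1 + row 2): sun 8/11 + (-8/11) = 0, ring 8/11 + 3/11 = 1, arm 8/11 + 0 = 8/11
asked cell (row1, sun) = 8/11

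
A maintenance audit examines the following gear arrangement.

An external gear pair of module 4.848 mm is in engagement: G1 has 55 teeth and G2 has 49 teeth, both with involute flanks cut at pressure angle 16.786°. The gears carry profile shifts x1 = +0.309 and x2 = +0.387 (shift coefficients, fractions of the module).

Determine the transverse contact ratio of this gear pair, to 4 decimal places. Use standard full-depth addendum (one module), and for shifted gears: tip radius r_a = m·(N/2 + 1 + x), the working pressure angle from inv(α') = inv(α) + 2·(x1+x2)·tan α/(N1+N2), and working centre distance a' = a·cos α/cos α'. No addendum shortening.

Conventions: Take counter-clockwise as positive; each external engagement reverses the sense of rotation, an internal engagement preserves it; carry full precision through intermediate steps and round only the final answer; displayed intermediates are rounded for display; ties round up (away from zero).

1.8300

topology: single-mesh involute geometry — m = 4.848, 55T/49T pair
base radii: r_b1 = 127.639247, r_b2 = 113.714966
tip radii: r_a1 = 139.666032, r_a2 = 125.500176
inv(α') = inv(16.786°) + 2·(+0.309+0.387)·tan α/(55+49) = 0.01271772  ⇒  α' = 19.00129°
a' = a·cos α / cos α' = 252.0960·cos 16.786°/cos 19.00129° = 255.263181
action lengths: √(r_a1²−r_b1²) = 56.699410, √(r_a2²−r_b2²) = 53.096146
base pitch p_b = π·m·cos α = 14.581473
CR = (56.699410 + 53.096146 − 255.263181·sin 19.00129°)/14.581473 = 1.830033
contact ratio ≈ 1.8300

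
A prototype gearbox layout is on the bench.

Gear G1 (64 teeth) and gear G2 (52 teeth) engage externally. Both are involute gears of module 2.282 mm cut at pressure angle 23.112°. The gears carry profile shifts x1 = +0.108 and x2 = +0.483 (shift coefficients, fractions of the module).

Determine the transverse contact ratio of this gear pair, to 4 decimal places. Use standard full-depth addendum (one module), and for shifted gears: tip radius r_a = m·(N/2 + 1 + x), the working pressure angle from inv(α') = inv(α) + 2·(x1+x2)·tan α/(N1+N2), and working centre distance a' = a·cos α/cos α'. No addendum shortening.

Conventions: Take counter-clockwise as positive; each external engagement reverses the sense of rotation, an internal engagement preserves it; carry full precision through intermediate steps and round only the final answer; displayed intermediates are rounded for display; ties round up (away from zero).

1.5617

topology: single-mesh involute geometry — m = 2.282, 64T/52T pair
base radii: r_b1 = 67.163043, r_b2 = 54.569973
tip radii: r_a1 = 75.552456, r_a2 = 62.716206
inv(α') = inv(23.112°) + 2·(+0.108+0.483)·tan α/(64+52) = 0.02775199  ⇒  α' = 24.39783°
a' = a·cos α / cos α' = 132.3560·cos 23.112°/cos 24.39783° = 133.669825
action lengths: √(r_a1²−r_b1²) = 34.602012, √(r_a2²−r_b2²) = 30.910202
base pitch p_b = π·m·cos α = 6.593716
CR = (34.602012 + 30.910202 − 133.669825·sin 24.39783°)/6.593716 = 1.561672
contact ratio ≈ 1.5617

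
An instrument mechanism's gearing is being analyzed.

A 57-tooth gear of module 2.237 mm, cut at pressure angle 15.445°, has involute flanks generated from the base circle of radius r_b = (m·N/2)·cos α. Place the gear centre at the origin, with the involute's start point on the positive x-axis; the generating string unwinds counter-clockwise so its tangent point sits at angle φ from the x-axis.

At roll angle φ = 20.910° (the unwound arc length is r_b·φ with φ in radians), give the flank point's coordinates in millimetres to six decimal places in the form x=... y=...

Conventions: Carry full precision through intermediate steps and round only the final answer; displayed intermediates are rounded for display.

topology: single-mesh involute geometry — m = 2.237, N = 57
pitch radius r_p = m·N/2 = 2.237·57/2 = 63.754500
base radius r_b = r_p·cos α = 63.754500·cos 15.445° = 61.452104
roll angle φ = 20.910° = 0.36494835 rad
x = r_b·(cos φ + φ·sin φ) = 65.409168
y = r_b·(sin φ − φ·cos φ) = 0.982459

x=65.409168 y=0.982459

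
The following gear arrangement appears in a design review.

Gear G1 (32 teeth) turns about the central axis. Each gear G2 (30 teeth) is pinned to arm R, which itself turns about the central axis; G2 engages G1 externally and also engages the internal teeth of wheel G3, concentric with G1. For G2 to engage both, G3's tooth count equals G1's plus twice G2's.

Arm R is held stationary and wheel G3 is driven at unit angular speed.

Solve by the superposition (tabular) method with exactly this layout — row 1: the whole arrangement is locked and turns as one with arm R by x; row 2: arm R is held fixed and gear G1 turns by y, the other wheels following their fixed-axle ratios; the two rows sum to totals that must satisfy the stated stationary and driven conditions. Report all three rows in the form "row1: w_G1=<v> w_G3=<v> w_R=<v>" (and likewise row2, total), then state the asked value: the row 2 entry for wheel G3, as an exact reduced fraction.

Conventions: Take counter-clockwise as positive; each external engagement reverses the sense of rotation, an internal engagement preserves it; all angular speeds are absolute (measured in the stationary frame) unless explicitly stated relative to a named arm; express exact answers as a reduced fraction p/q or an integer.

class = planetary set [G3 = 32+2·30 = 92; Willis about the carrier]
row 1 (train locked, turned with arm): all members turn x
row 2: sun turns y, ring = −(32/92)·y, arm 0
boundary: total ω_arm = x = 0 and total ω_ring = x − (32/92)·y = 1  ⇒  y = -23/8, x = 0
row 2 ring = −(32/92)·(-23/8) = 1
totals (row 1 + row 2): sun 0 + (-23/8) = -23/8, ring 0 + 1 = 1, arm 0 + 0 = 0
asked cell (row2, ring) = 1

row1: w_G1=0 w_G3=0 w_R=0
row2: w_G1=-23/8 w_G3=1 w_R=0
total: w_G1=-23/8 w_G3=1 w_R=0
asked value: 1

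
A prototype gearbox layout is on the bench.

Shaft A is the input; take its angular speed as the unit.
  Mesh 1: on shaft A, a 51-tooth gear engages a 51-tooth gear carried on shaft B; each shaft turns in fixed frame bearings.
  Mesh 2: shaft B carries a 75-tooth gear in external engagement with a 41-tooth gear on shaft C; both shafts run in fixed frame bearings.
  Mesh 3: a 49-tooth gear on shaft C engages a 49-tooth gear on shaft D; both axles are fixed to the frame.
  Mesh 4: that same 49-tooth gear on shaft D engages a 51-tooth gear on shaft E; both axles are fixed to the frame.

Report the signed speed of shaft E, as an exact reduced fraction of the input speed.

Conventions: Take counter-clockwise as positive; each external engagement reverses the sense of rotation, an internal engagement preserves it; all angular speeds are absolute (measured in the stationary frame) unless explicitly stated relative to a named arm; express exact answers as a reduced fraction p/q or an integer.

4-mesh fixed-axis compound train (all bearings frame-fixed)
mesh 1 [51T→51T]: |ω|/ω_in = 1×51/51 = 1, sense flips to −
mesh 2 [75T→41T]: |ω|/ω_in = 1×75/41 = 75/41, sense flips to +
mesh 3 [49T→49T]: |ω|/ω_in = (75/41)×49/49 = 75/41, sense flips to −
mesh 4 [49T→51T]: |ω|/ω_in = (75/41)×49/51 = 1225/697, sense flips to +
signed output speed (× input speed) = 1225/697

1225/697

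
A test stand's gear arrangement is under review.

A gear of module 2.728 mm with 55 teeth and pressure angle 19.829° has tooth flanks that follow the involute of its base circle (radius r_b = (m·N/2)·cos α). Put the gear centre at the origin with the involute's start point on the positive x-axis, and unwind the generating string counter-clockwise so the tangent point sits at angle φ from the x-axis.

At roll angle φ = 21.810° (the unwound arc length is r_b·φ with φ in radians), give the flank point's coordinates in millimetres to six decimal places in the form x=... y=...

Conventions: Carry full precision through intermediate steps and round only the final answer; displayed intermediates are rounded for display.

topology: single-mesh involute geometry — m = 2.728, N = 55
pitch radius r_p = m·N/2 = 2.728·55/2 = 75.020000
base radius r_b = r_p·cos α = 75.020000·cos 19.829° = 70.572004
roll angle φ = 21.810° = 0.38065631 rad
x = r_b·(cos φ + φ·sin φ) = 75.501190
y = r_b·(sin φ − φ·cos φ) = 1.278805

x=75.501190 y=1.278805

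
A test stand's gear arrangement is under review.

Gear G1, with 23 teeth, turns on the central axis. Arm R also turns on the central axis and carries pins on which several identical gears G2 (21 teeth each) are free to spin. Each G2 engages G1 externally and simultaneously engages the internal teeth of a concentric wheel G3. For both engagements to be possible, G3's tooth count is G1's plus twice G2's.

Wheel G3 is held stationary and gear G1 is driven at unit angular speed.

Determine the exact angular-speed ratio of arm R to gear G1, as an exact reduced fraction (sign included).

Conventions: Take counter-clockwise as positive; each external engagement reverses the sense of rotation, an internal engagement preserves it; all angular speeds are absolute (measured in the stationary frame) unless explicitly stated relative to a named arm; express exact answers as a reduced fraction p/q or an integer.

topology: planetary set — G1 23T / G2 21T / G3 65T, arm = carrier (Willis)
ring teeth: 23 + 2·21 = 65
23(ω_sun−ω_arm) = −65(ω_ring−ω_arm),  ω_ring = 0, ω_sun = 1
23(1−ω_arm) = −65(0−ω_arm)  ⇒  88·ω_arm = 23  ⇒  ω_arm = 23/88
ω_out/ω_in = 23/88

23/88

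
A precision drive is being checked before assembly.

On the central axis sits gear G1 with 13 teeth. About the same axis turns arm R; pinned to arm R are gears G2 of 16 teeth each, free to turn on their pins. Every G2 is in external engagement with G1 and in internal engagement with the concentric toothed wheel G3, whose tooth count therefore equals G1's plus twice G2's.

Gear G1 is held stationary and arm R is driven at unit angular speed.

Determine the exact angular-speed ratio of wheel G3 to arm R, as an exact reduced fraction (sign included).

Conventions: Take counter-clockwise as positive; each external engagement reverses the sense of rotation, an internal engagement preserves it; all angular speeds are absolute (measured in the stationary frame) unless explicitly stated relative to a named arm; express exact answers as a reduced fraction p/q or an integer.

58/45

topology: planetary set — G1 13T / G2 16T / G3 45T, arm = carrier (Willis)
ring teeth: 13 + 2·16 = 45
13(ω_sun−ω_arm) = −45(ω_ring−ω_arm),  ω_sun = 0, ω_arm = 1
ω_ring = 1 − (13/45)(0−1) = 58/45
ω_out/ω_in = 58/45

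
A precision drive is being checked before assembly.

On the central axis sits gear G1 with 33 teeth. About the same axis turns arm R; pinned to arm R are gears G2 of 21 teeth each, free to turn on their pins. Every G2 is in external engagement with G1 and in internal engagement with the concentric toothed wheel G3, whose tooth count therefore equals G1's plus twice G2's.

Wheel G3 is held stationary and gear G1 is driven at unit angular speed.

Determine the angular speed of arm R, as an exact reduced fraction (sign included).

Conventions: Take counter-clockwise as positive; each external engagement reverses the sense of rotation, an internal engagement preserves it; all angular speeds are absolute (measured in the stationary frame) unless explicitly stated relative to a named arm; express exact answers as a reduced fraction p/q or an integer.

11/36

planetary set (33T centre, 21T on arm, 75T internal) — Willis relation
ring teeth: 33 + 2·21 = 75
33(ω_sun−ω_arm) = −75(ω_ring−ω_arm),  ω_ring = 0, ω_sun = 1
33(1−ω_arm) = −75(0−ω_arm)  ⇒  108·ω_arm = 33  ⇒  ω_arm = 11/36
exact speed ratio = 11/36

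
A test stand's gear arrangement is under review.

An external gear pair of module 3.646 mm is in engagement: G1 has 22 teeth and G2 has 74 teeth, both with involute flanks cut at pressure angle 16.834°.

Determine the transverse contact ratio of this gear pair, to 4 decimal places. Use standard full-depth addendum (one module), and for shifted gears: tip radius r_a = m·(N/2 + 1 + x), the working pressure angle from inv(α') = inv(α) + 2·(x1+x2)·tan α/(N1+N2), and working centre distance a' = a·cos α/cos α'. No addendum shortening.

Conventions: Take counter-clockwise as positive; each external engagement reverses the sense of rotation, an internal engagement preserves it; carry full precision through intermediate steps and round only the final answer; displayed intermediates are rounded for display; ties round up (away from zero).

1.8736

recognized (one external pair, fixed centres): single-mesh tooth geometry, m = 3.646, N1 = 22, N2 = 74
base radii: r_b1 = 38.387370, r_b2 = 129.121154
tip radii: r_a1 = 43.752000, r_a2 = 138.548000
no profile shift: α' = α, a' = a
action lengths: √(r_a1²−r_b1²) = 20.991601, √(r_a2²−r_b2²) = 50.232219
base pitch p_b = π·m·cos α = 10.963407
CR = (20.991601 + 50.232219 − 175.008000·sin 16.83400°)/10.963407 = 1.873645
contact ratio ≈ 1.8736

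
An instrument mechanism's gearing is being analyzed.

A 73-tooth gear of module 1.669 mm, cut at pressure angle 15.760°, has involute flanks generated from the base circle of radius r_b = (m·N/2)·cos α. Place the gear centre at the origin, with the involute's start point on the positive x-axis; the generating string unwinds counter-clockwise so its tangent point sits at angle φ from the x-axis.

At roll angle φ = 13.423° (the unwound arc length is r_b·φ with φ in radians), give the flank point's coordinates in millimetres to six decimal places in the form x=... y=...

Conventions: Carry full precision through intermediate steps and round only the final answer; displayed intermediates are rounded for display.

single-mesh involute tooth geometry (73T wheel at module 1.669)
pitch radius r_p = m·N/2 = 1.669·73/2 = 60.918500
base radius r_b = r_p·cos α = 60.918500·cos 15.760° = 58.628442
roll angle φ = 13.423° = 0.23427555 rad
x = r_b·(cos φ + φ·sin φ) = 60.215345
y = r_b·(sin φ − φ·cos φ) = 0.249909

x=60.215345 y=0.249909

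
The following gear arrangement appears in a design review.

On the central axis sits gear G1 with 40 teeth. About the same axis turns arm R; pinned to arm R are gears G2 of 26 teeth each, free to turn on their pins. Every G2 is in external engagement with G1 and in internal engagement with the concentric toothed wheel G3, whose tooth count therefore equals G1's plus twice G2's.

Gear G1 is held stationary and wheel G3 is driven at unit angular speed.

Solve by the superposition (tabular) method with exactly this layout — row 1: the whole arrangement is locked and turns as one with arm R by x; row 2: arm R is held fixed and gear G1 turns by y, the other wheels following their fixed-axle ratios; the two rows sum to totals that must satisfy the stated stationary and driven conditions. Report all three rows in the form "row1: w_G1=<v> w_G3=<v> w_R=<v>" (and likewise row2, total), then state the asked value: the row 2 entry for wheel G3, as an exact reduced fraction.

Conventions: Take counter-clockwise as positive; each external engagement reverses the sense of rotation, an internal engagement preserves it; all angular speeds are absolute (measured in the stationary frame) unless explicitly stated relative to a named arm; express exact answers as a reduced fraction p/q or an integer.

row1: w_G1=23/33 w_G3=23/33 w_R=23/33
row2: w_G1=-23/33 w_G3=10/33 w_R=0
total: w_G1=0 w_G3=1 w_R=23/33
asked value: 10/33

recognized (axles ride arm R): planetary set, 40/26/92 teeth
row 1 — lock + rotate with arm: ω_sun = ω_ring = ω_arm = x
row 2 — arm fixed, fixed-axis ratios: sun y, ring −(40/92)·y, arm 0
boundary: total ω_sun = x + y = 0 and total ω_ring = x − (40/92)·y = 1  ⇒  y = -23/33, x = 23/33
row 2 ring = −(40/92)·(-23/33) = 10/33
totals (row 1 + row 2): sun 23/33 + (-23/33) = 0, ring 23/33 + 10/33 = 1, arm 23/33 + 0 = 23/33
asked cell (row2, ring) = 10/33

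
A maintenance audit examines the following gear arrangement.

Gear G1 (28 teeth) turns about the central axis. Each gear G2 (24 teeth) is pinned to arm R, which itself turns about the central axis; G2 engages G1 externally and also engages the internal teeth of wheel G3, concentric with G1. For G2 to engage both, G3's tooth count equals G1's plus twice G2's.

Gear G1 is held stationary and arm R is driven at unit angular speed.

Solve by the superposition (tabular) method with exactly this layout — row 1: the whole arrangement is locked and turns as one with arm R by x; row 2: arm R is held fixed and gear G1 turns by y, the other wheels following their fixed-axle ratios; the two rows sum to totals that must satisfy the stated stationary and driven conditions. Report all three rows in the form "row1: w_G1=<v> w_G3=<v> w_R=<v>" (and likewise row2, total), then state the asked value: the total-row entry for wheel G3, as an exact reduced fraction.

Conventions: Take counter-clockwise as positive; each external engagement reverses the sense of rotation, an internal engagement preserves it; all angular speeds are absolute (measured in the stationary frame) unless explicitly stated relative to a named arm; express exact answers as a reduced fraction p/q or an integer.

planetary set (28T centre, 24T on arm, 76T internal) — Willis relation
row 1 — lock + rotate with arm: ω_sun = ω_ring = ω_arm = x
row 2: sun turns y, ring = −(28/76)·y, arm 0
boundary: total ω_sun = x + y = 0 and total ω_arm = x = 1  ⇒  y = -1, x = 1
row 2 ring = −(28/76)·(-1) = 7/19
totals (row 1 + row 2): sun 1 + (-1) = 0, ring 1 + 7/19 = 26/19, arm 1 + 0 = 1
asked cell (total, ring) = 26/19

row1: w_G1=1 w_G3=1 w_R=1
row2: w_G1=-1 w_G3=7/19 w_R=0
total: w_G1=0 w_G3=26/19 w_R=1
asked value: 26/19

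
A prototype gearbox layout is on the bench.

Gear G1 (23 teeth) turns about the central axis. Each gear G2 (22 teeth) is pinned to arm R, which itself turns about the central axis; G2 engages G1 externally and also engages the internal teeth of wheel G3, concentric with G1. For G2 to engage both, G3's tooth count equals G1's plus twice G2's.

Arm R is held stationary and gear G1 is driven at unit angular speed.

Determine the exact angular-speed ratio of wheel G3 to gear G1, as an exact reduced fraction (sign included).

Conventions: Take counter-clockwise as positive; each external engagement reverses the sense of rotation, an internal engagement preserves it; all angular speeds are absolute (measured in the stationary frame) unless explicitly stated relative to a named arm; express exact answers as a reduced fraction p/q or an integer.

class = planetary set [G3 = 23+2·22 = 67; Willis about the carrier]
ring teeth: 23 + 2·22 = 67
23(ω_sun−ω_arm) = −67(ω_ring−ω_arm),  ω_arm = 0, ω_sun = 1
ω_ring = 0 − (23/67)(1−0) = -23/67
ω_out/ω_in = -23/67

-23/67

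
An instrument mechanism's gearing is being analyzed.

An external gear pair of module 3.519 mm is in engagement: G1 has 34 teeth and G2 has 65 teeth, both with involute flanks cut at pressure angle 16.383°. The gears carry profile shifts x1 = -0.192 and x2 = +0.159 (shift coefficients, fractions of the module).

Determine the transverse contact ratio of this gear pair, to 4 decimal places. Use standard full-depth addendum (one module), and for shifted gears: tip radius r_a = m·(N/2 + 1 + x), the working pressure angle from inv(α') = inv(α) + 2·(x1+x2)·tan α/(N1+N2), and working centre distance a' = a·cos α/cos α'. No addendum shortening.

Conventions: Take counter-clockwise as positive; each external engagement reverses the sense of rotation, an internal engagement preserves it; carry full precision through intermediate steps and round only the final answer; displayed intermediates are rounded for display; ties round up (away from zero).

1.9850

topology: single-mesh involute geometry — m = 3.519, 34T/65T pair
base radii: r_b1 = 57.394049, r_b2 = 109.723917
tip radii: r_a1 = 62.666352, r_a2 = 118.446021
inv(α') = inv(16.383°) + 2·(-0.192+0.159)·tan α/(34+65) = 0.00786034  ⇒  α' = 16.25197°
a' = a·cos α / cos α' = 174.1905·cos 16.383°/cos 16.25197° = 174.073920
action lengths: √(r_a1²−r_b1²) = 25.159388, √(r_a2²−r_b2²) = 44.610783
base pitch p_b = π·m·cos α = 10.606395
CR = (25.159388 + 44.610783 − 174.073920·sin 16.25197°)/10.606395 = 1.984981
contact ratio ≈ 1.9850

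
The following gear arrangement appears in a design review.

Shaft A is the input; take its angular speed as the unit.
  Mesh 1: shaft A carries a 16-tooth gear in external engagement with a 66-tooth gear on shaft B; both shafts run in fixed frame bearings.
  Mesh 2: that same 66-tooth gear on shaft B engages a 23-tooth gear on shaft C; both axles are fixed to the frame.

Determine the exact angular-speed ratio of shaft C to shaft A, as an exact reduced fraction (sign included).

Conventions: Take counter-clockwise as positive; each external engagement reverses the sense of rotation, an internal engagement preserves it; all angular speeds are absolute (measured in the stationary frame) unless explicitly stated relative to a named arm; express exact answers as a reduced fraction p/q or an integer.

16/23

class = fixed-axis compound train [2 meshes; 2 ratios multiply, 2 sense flips]
mesh 1 [16T→66T]: running ratio 8/33, sense −
mesh 2 [66T→23T]: running ratio 16/23, sense +
ω_out/ω_in = 16/23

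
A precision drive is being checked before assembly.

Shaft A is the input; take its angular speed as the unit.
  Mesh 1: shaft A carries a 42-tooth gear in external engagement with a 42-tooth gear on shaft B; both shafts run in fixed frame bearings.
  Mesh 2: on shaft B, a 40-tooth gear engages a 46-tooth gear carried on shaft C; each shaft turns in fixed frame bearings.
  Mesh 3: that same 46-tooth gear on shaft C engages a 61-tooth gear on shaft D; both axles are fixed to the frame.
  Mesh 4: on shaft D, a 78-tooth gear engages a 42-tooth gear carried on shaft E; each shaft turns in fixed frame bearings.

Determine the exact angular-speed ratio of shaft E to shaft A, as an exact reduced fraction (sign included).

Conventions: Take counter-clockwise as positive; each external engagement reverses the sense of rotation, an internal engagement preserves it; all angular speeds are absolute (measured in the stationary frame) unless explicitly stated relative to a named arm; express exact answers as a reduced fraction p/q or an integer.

class = fixed-axis compound train [4 meshes; 4 ratios multiply, 4 sense flips]
mesh 1 [42T→42T]: running ratio 1, sense −
mesh 2 [40T→46T]: running ratio 20/23, sense +
mesh 3 [46T→61T]: running ratio 40/61, sense −
mesh 4 [78T→42T]: running ratio 520/427, sense +
ω_out/ω_in = 520/427

520/427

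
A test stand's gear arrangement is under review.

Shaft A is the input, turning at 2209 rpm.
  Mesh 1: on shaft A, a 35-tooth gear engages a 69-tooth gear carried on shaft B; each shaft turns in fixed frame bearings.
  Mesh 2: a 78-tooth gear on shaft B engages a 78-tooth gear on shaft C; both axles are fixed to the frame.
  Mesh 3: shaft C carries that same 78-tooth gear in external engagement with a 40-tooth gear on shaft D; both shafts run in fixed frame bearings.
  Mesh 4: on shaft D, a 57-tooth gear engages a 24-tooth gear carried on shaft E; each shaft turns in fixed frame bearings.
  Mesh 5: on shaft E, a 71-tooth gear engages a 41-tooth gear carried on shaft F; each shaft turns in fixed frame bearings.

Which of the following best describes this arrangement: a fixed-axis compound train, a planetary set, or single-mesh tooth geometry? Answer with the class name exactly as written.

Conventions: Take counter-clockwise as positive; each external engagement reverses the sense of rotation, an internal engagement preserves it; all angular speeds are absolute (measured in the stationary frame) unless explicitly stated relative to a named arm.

fixed-axis compound train

5-mesh fixed-axis compound train (all bearings frame-fixed)
classification: fixed-axis compound train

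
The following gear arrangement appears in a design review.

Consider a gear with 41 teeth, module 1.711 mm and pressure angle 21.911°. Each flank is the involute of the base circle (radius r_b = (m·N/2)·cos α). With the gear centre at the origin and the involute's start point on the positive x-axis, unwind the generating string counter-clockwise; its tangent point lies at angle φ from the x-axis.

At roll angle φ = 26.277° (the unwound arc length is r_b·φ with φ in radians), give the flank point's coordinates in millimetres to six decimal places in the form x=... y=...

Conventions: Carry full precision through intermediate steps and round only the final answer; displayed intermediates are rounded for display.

x=35.786244 y=1.024513

topology: single-mesh involute geometry — m = 1.711, N = 41
pitch radius r_p = m·N/2 = 1.711·41/2 = 35.075500
base radius r_b = r_p·cos α = 35.075500·cos 21.911° = 32.541808
roll angle φ = 26.277° = 0.45862017 rad
x = r_b·(cos φ + φ·sin φ) = 35.786244
y = r_b·(sin φ − φ·cos φ) = 1.024513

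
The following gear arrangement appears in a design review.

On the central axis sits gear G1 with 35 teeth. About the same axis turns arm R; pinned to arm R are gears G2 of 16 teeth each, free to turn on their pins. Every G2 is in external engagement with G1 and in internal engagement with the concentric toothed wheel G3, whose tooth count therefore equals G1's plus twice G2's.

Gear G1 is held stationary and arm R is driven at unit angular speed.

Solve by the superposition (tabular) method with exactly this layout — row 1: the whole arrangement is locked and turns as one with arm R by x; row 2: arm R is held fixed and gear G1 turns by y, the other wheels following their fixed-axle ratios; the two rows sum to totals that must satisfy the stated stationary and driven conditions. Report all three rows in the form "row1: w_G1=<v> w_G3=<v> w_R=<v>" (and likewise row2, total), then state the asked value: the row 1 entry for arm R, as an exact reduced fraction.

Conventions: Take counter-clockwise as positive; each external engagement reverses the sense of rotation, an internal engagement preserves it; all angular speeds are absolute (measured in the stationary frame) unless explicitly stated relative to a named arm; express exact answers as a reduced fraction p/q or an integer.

topology: planetary set — G1 35T / G2 16T / G3 67T, arm = carrier (Willis)
row 1 (train locked, turned with arm): all members turn x
superposition row 2 [arm held]: sun y, ring −(35/67)·y, arm 0
boundary: total ω_sun = x + y = 0 and total ω_arm = x = 1  ⇒  y = -1, x = 1
row 2 ring = −(35/67)·(-1) = 35/67
totals (row 1 + row 2): sun 1 + (-1) = 0, ring 1 + 35/67 = 102/67, arm 1 + 0 = 1
asked cell (row1, arm) = 1

row1: w_G1=1 w_G3=1 w_R=1
row2: w_G1=-1 w_G3=35/67 w_R=0
total: w_G1=0 w_G3=102/67 w_R=1
asked value: 1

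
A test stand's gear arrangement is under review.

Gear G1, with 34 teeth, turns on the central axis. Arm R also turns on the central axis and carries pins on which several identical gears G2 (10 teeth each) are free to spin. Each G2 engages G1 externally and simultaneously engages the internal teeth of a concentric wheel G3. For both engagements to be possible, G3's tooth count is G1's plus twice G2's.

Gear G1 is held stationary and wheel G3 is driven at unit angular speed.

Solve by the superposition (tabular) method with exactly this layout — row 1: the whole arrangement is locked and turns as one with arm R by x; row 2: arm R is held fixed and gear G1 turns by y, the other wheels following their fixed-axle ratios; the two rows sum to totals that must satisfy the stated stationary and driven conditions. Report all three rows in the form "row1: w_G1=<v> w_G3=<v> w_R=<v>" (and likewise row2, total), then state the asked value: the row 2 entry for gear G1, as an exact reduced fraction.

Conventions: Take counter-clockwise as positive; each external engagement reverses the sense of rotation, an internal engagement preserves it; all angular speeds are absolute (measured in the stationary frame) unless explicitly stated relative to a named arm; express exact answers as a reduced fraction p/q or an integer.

planetary set (34T centre, 10T on arm, 54T internal) — Willis relation
row 1: whole set turns with the arm by x
row 2: sun turns y, ring = −(34/54)·y, arm 0
boundary: total ω_sun = x + y = 0 and total ω_ring = x − (34/54)·y = 1  ⇒  y = -27/44, x = 27/44
row 2 ring = −(34/54)·(-27/44) = 17/44
totals (row 1 + row 2): sun 27/44 + (-27/44) = 0, ring 27/44 + 17/44 = 1, arm 27/44 + 0 = 27/44
asked cell (row2, sun) = -27/44

row1: w_G1=27/44 w_G3=27/44 w_R=27/44
row2: w_G1=-27/44 w_G3=17/44 w_R=0
total: w_G1=0 w_G3=1 w_R=27/44
asked value: -27/44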